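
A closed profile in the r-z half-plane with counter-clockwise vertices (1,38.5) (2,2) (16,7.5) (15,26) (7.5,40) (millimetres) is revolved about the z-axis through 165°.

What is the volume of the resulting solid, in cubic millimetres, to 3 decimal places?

Profile (r,z), 5 vertices: (1,38.5) (2,2) (16,7.5) (15,26) (7.5,40)
edge 0: (1,38.5)→(2,2)  cross = 1·2 − 2·38.5 = -75.0000; (r_i+r_j)·cross = 3·-75.0000 = -225.0000
edge 1: (2,2)→(16,7.5)  cross = 2·7.5 − 16·2 = -17.0000; (r_i+r_j)·cross = 18·-17.0000 = -306.0000
edge 2: (16,7.5)→(15,26)  cross = 16·26 − 15·7.5 = 303.5000; (r_i+r_j)·cross = 31·303.5000 = 9408.5000
edge 3: (15,26)→(7.5,40)  cross = 15·40 − 7.5·26 = 405.0000; (r_i+r_j)·cross = 22.5·405.0000 = 9112.5000
edge 4: (7.5,40)→(1,38.5)  cross = 7.5·38.5 − 1·40 = 248.7500; (r_i+r_j)·cross = 8.5·248.7500 = 2114.3750
Σcross = 865.2500 → A = |Σcross|/2 = 432.6250 mm²
Σ(r_i+r_j)·cross = 20104.3750 → first moment M = |Σ|/6 = 3350.7292
R_c = M/A = 3350.7292/432.6250 = 7.7451 mm
θ = 165° = 2.879793 rad
V = θ·R_c·A = 2.879793·7.7451·432.6250 = 9649.407 mm³

Volume = 9649.407 mm³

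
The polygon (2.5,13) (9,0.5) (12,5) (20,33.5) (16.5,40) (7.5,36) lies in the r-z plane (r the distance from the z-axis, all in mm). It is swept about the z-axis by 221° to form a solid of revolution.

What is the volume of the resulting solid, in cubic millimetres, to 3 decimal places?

Volume = 16269.254 mm³

Profile (r,z), 6 vertices: (2.5,13) (9,0.5) (12,5) (20,33.5) (16.5,40) (7.5,36)
edge 0: (2.5,13)→(9,0.5)  cross = 2.5·0.5 − 9·13 = -115.7500; (r_i+r_j)·cross = 11.5·-115.7500 = -1331.1250
edge 1: (9,0.5)→(12,5)  cross = 9·5 − 12·0.5 = 39.0000; (r_i+r_j)·cross = 21·39.0000 = 819.0000
edge 2: (12,5)→(20,33.5)  cross = 12·33.5 − 20·5 = 302.0000; (r_i+r_j)·cross = 32·302.0000 = 9664.0000
edge 3: (20,33.5)→(16.5,40)  cross = 20·40 − 16.5·33.5 = 247.2500; (r_i+r_j)·cross = 36.5·247.2500 = 9024.6250
edge 4: (16.5,40)→(7.5,36)  cross = 16.5·36 − 7.5·40 = 294.0000; (r_i+r_j)·cross = 24·294.0000 = 7056.0000
edge 5: (7.5,36)→(2.5,13)  cross = 7.5·13 − 2.5·36 = 7.5000; (r_i+r_j)·cross = 10·7.5000 = 75.0000
Σcross = 774.0000 → A = |Σcross|/2 = 387.0000 mm²
Σ(r_i+r_j)·cross = 25307.5000 → first moment M = |Σ|/6 = 4217.9167
R_c = M/A = 4217.9167/387.0000 = 10.8990 mm
θ = 221° = 3.857178 rad
V = θ·R_c·A = 3.857178·10.8990·387.0000 = 16269.254 mm³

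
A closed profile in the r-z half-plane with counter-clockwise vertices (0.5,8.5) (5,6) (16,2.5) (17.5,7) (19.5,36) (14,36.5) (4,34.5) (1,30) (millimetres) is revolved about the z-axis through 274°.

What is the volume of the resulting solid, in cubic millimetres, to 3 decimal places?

Volume = 25519.823 mm³

Profile (r,z), 8 vertices: (0.5,8.5) (5,6) (16,2.5) (17.5,7) (19.5,36) (14,36.5) (4,34.5) (1,30)
edge 0: (0.5,8.5)→(5,6)  cross = 0.5·6 − 5·8.5 = -39.5000; (r_i+r_j)·cross = 5.5·-39.5000 = -217.2500
edge 1: (5,6)→(16,2.5)  cross = 5·2.5 − 16·6 = -83.5000; (r_i+r_j)·cross = 21·-83.5000 = -1753.5000
edge 2: (16,2.5)→(17.5,7)  cross = 16·7 − 17.5·2.5 = 68.2500; (r_i+r_j)·cross = 33.5·68.2500 = 2286.3750
edge 3: (17.5,7)→(19.5,36)  cross = 17.5·36 − 19.5·7 = 493.5000; (r_i+r_j)·cross = 37·493.5000 = 18259.5000
edge 4: (19.5,36)→(14,36.5)  cross = 19.5·36.5 − 14·36 = 207.7500; (r_i+r_j)·cross = 33.5·207.7500 = 6959.6250
edge 5: (14,36.5)→(4,34.5)  cross = 14·34.5 − 4·36.5 = 337.0000; (r_i+r_j)·cross = 18·337.0000 = 6066.0000
edge 6: (4,34.5)→(1,30)  cross = 4·30 − 1·34.5 = 85.5000; (r_i+r_j)·cross = 5·85.5000 = 427.5000
edge 7: (1,30)→(0.5,8.5)  cross = 1·8.5 − 0.5·30 = -6.5000; (r_i+r_j)·cross = 1.5·-6.5000 = -9.7500
Σcross = 1062.5000 → A = |Σcross|/2 = 531.2500 mm²
Σ(r_i+r_j)·cross = 32018.5000 → first moment M = |Σ|/6 = 5336.4167
R_c = M/A = 5336.4167/531.2500 = 10.0450 mm
θ = 274° = 4.782202 rad
V = θ·R_c·A = 4.782202·10.0450·531.2500 = 25519.823 mm³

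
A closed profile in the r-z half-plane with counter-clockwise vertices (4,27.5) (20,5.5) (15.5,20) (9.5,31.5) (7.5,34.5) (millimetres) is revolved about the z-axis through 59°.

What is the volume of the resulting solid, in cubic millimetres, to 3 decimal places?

Volume = 1424.179 mm³

Profile (r,z), 5 vertices: (4,27.5) (20,5.5) (15.5,20) (9.5,31.5) (7.5,34.5)
edge 0: (4,27.5)→(20,5.5)  cross = 4·5.5 − 20·27.5 = -528.0000; (r_i+r_j)·cross = 24·-528.0000 = -12672.0000
edge 1: (20,5.5)→(15.5,20)  cross = 20·20 − 15.5·5.5 = 314.7500; (r_i+r_j)·cross = 35.5·314.7500 = 11173.6250
edge 2: (15.5,20)→(9.5,31.5)  cross = 15.5·31.5 − 9.5·20 = 298.2500; (r_i+r_j)·cross = 25·298.2500 = 7456.2500
edge 3: (9.5,31.5)→(7.5,34.5)  cross = 9.5·34.5 − 7.5·31.5 = 91.5000; (r_i+r_j)·cross = 17·91.5000 = 1555.5000
edge 4: (7.5,34.5)→(4,27.5)  cross = 7.5·27.5 − 4·34.5 = 68.2500; (r_i+r_j)·cross = 11.5·68.2500 = 784.8750
Σcross = 244.7500 → A = |Σcross|/2 = 122.3750 mm²
Σ(r_i+r_j)·cross = 8298.2500 → first moment M = |Σ|/6 = 1383.0417
R_c = M/A = 1383.0417/122.3750 = 11.3017 mm
θ = 59° = 1.029744 rad
V = θ·R_c·A = 1.029744·11.3017·122.3750 = 1424.179 mm³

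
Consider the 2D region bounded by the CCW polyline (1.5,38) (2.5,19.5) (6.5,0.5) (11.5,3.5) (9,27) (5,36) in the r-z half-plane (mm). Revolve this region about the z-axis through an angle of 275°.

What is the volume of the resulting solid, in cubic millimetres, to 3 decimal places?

Profile (r,z), 6 vertices: (1.5,38) (2.5,19.5) (6.5,0.5) (11.5,3.5) (9,27) (5,36)
edge 0: (1.5,38)→(2.5,19.5)  cross = 1.5·19.5 − 2.5·38 = -65.7500; (r_i+r_j)·cross = 4·-65.7500 = -263.0000
edge 1: (2.5,19.5)→(6.5,0.5)  cross = 2.5·0.5 − 6.5·19.5 = -125.5000; (r_i+r_j)·cross = 9·-125.5000 = -1129.5000
edge 2: (6.5,0.5)→(11.5,3.5)  cross = 6.5·3.5 − 11.5·0.5 = 17.0000; (r_i+r_j)·cross = 18·17.0000 = 306.0000
edge 3: (11.5,3.5)→(9,27)  cross = 11.5·27 − 9·3.5 = 279.0000; (r_i+r_j)·cross = 20.5·279.0000 = 5719.5000
edge 4: (9,27)→(5,36)  cross = 9·36 − 5·27 = 189.0000; (r_i+r_j)·cross = 14·189.0000 = 2646.0000
edge 5: (5,36)→(1.5,38)  cross = 5·38 − 1.5·36 = 136.0000; (r_i+r_j)·cross = 6.5·136.0000 = 884.0000
Σcross = 429.7500 → A = |Σcross|/2 = 214.8750 mm²
Σ(r_i+r_j)·cross = 8163.0000 → first moment M = |Σ|/6 = 1360.5000
R_c = M/A = 1360.5000/214.8750 = 6.3316 mm
θ = 275° = 4.799655 rad
V = θ·R_c·A = 4.799655·6.3316·214.8750 = 6529.931 mm³

Volume = 6529.931 mm³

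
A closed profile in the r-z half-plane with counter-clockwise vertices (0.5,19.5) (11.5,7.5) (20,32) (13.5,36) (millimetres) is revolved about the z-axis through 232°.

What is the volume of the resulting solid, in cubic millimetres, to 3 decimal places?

Profile (r,z), 4 vertices: (0.5,19.5) (11.5,7.5) (20,32) (13.5,36)
edge 0: (0.5,19.5)→(11.5,7.5)  cross = 0.5·7.5 − 11.5·19.5 = -220.5000; (r_i+r_j)·cross = 12·-220.5000 = -2646.0000
edge 1: (11.5,7.5)→(20,32)  cross = 11.5·32 − 20·7.5 = 218.0000; (r_i+r_j)·cross = 31.5·218.0000 = 6867.0000
edge 2: (20,32)→(13.5,36)  cross = 20·36 − 13.5·32 = 288.0000; (r_i+r_j)·cross = 33.5·288.0000 = 9648.0000
edge 3: (13.5,36)→(0.5,19.5)  cross = 13.5·19.5 − 0.5·36 = 245.2500; (r_i+r_j)·cross = 14·245.2500 = 3433.5000
Σcross = 530.7500 → A = |Σcross|/2 = 265.3750 mm²
Σ(r_i+r_j)·cross = 17302.5000 → first moment M = |Σ|/6 = 2883.7500
R_c = M/A = 2883.7500/265.3750 = 10.8667 mm
θ = 232° = 4.049164 rad
V = θ·R_c·A = 4.049164·10.8667·265.3750 = 11676.776 mm³

Volume = 11676.776 mm³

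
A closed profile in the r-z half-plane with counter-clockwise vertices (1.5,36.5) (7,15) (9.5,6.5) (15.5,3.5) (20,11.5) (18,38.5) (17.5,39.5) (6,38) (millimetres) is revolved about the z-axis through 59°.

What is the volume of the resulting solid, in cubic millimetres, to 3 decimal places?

Profile (r,z), 8 vertices: (1.5,36.5) (7,15) (9.5,6.5) (15.5,3.5) (20,11.5) (18,38.5) (17.5,39.5) (6,38)
edge 0: (1.5,36.5)→(7,15)  cross = 1.5·15 − 7·36.5 = -233.0000; (r_i+r_j)·cross = 8.5·-233.0000 = -1980.5000
edge 1: (7,15)→(9.5,6.5)  cross = 7·6.5 − 9.5·15 = -97.0000; (r_i+r_j)·cross = 16.5·-97.0000 = -1600.5000
edge 2: (9.5,6.5)→(15.5,3.5)  cross = 9.5·3.5 − 15.5·6.5 = -67.5000; (r_i+r_j)·cross = 25·-67.5000 = -1687.5000
edge 3: (15.5,3.5)→(20,11.5)  cross = 15.5·11.5 − 20·3.5 = 108.2500; (r_i+r_j)·cross = 35.5·108.2500 = 3842.8750
edge 4: (20,11.5)→(18,38.5)  cross = 20·38.5 − 18·11.5 = 563.0000; (r_i+r_j)·cross = 38·563.0000 = 21394.0000
edge 5: (18,38.5)→(17.5,39.5)  cross = 18·39.5 − 17.5·38.5 = 37.2500; (r_i+r_j)·cross = 35.5·37.2500 = 1322.3750
edge 6: (17.5,39.5)→(6,38)  cross = 17.5·38 − 6·39.5 = 428.0000; (r_i+r_j)·cross = 23.5·428.0000 = 10058.0000
edge 7: (6,38)→(1.5,36.5)  cross = 6·36.5 − 1.5·38 = 162.0000; (r_i+r_j)·cross = 7.5·162.0000 = 1215.0000
Σcross = 901.0000 → A = |Σcross|/2 = 450.5000 mm²
Σ(r_i+r_j)·cross = 32563.7500 → first moment M = |Σ|/6 = 5427.2917
R_c = M/A = 5427.2917/450.5000 = 12.0473 mm
θ = 59° = 1.029744 rad
V = θ·R_c·A = 1.029744·12.0473·450.5000 = 5588.722 mm³

Volume = 5588.722 mm³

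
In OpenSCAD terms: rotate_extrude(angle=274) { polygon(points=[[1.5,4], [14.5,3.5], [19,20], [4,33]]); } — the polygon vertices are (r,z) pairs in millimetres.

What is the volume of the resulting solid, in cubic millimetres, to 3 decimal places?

Volume = 15175.521 mm³

Profile (r,z), 4 vertices: (1.5,4) (14.5,3.5) (19,20) (4,33)
edge 0: (1.5,4)→(14.5,3.5)  cross = 1.5·3.5 − 14.5·4 = -52.7500; (r_i+r_j)·cross = 16·-52.7500 = -844.0000
edge 1: (14.5,3.5)→(19,20)  cross = 14.5·20 − 19·3.5 = 223.5000; (r_i+r_j)·cross = 33.5·223.5000 = 7487.2500
edge 2: (19,20)→(4,33)  cross = 19·33 − 4·20 = 547.0000; (r_i+r_j)·cross = 23·547.0000 = 12581.0000
edge 3: (4,33)→(1.5,4)  cross = 4·4 − 1.5·33 = -33.5000; (r_i+r_j)·cross = 5.5·-33.5000 = -184.2500
Σcross = 684.2500 → A = |Σcross|/2 = 342.1250 mm²
Σ(r_i+r_j)·cross = 19040.0000 → first moment M = |Σ|/6 = 3173.3333
R_c = M/A = 3173.3333/342.1250 = 9.2754 mm
θ = 274° = 4.782202 rad
V = θ·R_c·A = 4.782202·9.2754·342.1250 = 15175.521 mm³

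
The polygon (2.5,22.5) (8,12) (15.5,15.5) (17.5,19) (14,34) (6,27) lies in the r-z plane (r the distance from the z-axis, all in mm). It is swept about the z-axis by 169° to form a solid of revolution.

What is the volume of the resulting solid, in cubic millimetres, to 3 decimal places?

Volume = 5974.182 mm³

Profile (r,z), 6 vertices: (2.5,22.5) (8,12) (15.5,15.5) (17.5,19) (14,34) (6,27)
edge 0: (2.5,22.5)→(8,12)  cross = 2.5·12 − 8·22.5 = -150.0000; (r_i+r_j)·cross = 10.5·-150.0000 = -1575.0000
edge 1: (8,12)→(15.5,15.5)  cross = 8·15.5 − 15.5·12 = -62.0000; (r_i+r_j)·cross = 23.5·-62.0000 = -1457.0000
edge 2: (15.5,15.5)→(17.5,19)  cross = 15.5·19 − 17.5·15.5 = 23.2500; (r_i+r_j)·cross = 33·23.2500 = 767.2500
edge 3: (17.5,19)→(14,34)  cross = 17.5·34 − 14·19 = 329.0000; (r_i+r_j)·cross = 31.5·329.0000 = 10363.5000
edge 4: (14,34)→(6,27)  cross = 14·27 − 6·34 = 174.0000; (r_i+r_j)·cross = 20·174.0000 = 3480.0000
edge 5: (6,27)→(2.5,22.5)  cross = 6·22.5 − 2.5·27 = 67.5000; (r_i+r_j)·cross = 8.5·67.5000 = 573.7500
Σcross = 381.7500 → A = |Σcross|/2 = 190.8750 mm²
Σ(r_i+r_j)·cross = 12152.5000 → first moment M = |Σ|/6 = 2025.4167
R_c = M/A = 2025.4167/190.8750 = 10.6112 mm
θ = 169° = 2.949606 rad
V = θ·R_c·A = 2.949606·10.6112·190.8750 = 5974.182 mm³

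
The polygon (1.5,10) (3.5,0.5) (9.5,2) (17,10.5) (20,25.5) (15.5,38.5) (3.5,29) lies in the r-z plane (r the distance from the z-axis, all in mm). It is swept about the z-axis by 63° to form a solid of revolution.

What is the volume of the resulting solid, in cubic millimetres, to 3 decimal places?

Profile (r,z), 7 vertices: (1.5,10) (3.5,0.5) (9.5,2) (17,10.5) (20,25.5) (15.5,38.5) (3.5,29)
edge 0: (1.5,10)→(3.5,0.5)  cross = 1.5·0.5 − 3.5·10 = -34.2500; (r_i+r_j)·cross = 5·-34.2500 = -171.2500
edge 1: (3.5,0.5)→(9.5,2)  cross = 3.5·2 − 9.5·0.5 = 2.2500; (r_i+r_j)·cross = 13·2.2500 = 29.2500
edge 2: (9.5,2)→(17,10.5)  cross = 9.5·10.5 − 17·2 = 65.7500; (r_i+r_j)·cross = 26.5·65.7500 = 1742.3750
edge 3: (17,10.5)→(20,25.5)  cross = 17·25.5 − 20·10.5 = 223.5000; (r_i+r_j)·cross = 37·223.5000 = 8269.5000
edge 4: (20,25.5)→(15.5,38.5)  cross = 20·38.5 − 15.5·25.5 = 374.7500; (r_i+r_j)·cross = 35.5·374.7500 = 13303.6250
edge 5: (15.5,38.5)→(3.5,29)  cross = 15.5·29 − 3.5·38.5 = 314.7500; (r_i+r_j)·cross = 19·314.7500 = 5980.2500
edge 6: (3.5,29)→(1.5,10)  cross = 3.5·10 − 1.5·29 = -8.5000; (r_i+r_j)·cross = 5·-8.5000 = -42.5000
Σcross = 938.2500 → A = |Σcross|/2 = 469.1250 mm²
Σ(r_i+r_j)·cross = 29111.2500 → first moment M = |Σ|/6 = 4851.8750
R_c = M/A = 4851.8750/469.1250 = 10.3424 mm
θ = 63° = 1.099557 rad
V = θ·R_c·A = 1.099557·10.3424·469.1250 = 5334.915 mm³

Volume = 5334.915 mm³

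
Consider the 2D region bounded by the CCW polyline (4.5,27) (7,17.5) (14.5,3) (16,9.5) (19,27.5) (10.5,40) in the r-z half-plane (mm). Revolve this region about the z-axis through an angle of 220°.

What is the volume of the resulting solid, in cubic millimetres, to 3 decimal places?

Profile (r,z), 6 vertices: (4.5,27) (7,17.5) (14.5,3) (16,9.5) (19,27.5) (10.5,40)
edge 0: (4.5,27)→(7,17.5)  cross = 4.5·17.5 − 7·27 = -110.2500; (r_i+r_j)·cross = 11.5·-110.2500 = -1267.8750
edge 1: (7,17.5)→(14.5,3)  cross = 7·3 − 14.5·17.5 = -232.7500; (r_i+r_j)·cross = 21.5·-232.7500 = -5004.1250
edge 2: (14.5,3)→(16,9.5)  cross = 14.5·9.5 − 16·3 = 89.7500; (r_i+r_j)·cross = 30.5·89.7500 = 2737.3750
edge 3: (16,9.5)→(19,27.5)  cross = 16·27.5 − 19·9.5 = 259.5000; (r_i+r_j)·cross = 35·259.5000 = 9082.5000
edge 4: (19,27.5)→(10.5,40)  cross = 19·40 − 10.5·27.5 = 471.2500; (r_i+r_j)·cross = 29.5·471.2500 = 13901.8750
edge 5: (10.5,40)→(4.5,27)  cross = 10.5·27 − 4.5·40 = 103.5000; (r_i+r_j)·cross = 15·103.5000 = 1552.5000
Σcross = 581.0000 → A = |Σcross|/2 = 290.5000 mm²
Σ(r_i+r_j)·cross = 21002.2500 → first moment M = |Σ|/6 = 3500.3750
R_c = M/A = 3500.3750/290.5000 = 12.0495 mm
θ = 220° = 3.839724 rad
V = θ·R_c·A = 3.839724·12.0495·290.5000 = 13440.475 mm³

Volume = 13440.475 mm³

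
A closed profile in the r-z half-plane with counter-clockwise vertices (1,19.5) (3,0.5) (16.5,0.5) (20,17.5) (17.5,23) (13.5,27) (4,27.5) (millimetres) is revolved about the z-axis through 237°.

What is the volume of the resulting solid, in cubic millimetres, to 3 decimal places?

Volume = 17550.702 mm³

Profile (r,z), 7 vertices: (1,19.5) (3,0.5) (16.5,0.5) (20,17.5) (17.5,23) (13.5,27) (4,27.5)
edge 0: (1,19.5)→(3,0.5)  cross = 1·0.5 − 3·19.5 = -58.0000; (r_i+r_j)·cross = 4·-58.0000 = -232.0000
edge 1: (3,0.5)→(16.5,0.5)  cross = 3·0.5 − 16.5·0.5 = -6.7500; (r_i+r_j)·cross = 19.5·-6.7500 = -131.6250
edge 2: (16.5,0.5)→(20,17.5)  cross = 16.5·17.5 − 20·0.5 = 278.7500; (r_i+r_j)·cross = 36.5·278.7500 = 10174.3750
edge 3: (20,17.5)→(17.5,23)  cross = 20·23 − 17.5·17.5 = 153.7500; (r_i+r_j)·cross = 37.5·153.7500 = 5765.6250
edge 4: (17.5,23)→(13.5,27)  cross = 17.5·27 − 13.5·23 = 162.0000; (r_i+r_j)·cross = 31·162.0000 = 5022.0000
edge 5: (13.5,27)→(4,27.5)  cross = 13.5·27.5 − 4·27 = 263.2500; (r_i+r_j)·cross = 17.5·263.2500 = 4606.8750
edge 6: (4,27.5)→(1,19.5)  cross = 4·19.5 − 1·27.5 = 50.5000; (r_i+r_j)·cross = 5·50.5000 = 252.5000
Σcross = 843.5000 → A = |Σcross|/2 = 421.7500 mm²
Σ(r_i+r_j)·cross = 25457.7500 → first moment M = |Σ|/6 = 4242.9583
R_c = M/A = 4242.9583/421.7500 = 10.0604 mm
θ = 237° = 4.136430 rad
V = θ·R_c·A = 4.136430·10.0604·421.7500 = 17550.702 mm³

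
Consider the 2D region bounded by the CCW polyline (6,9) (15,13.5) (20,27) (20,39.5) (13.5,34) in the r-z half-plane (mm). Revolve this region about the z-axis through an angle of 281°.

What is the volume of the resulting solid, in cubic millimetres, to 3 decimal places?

Volume = 13812.662 mm³

Profile (r,z), 5 vertices: (6,9) (15,13.5) (20,27) (20,39.5) (13.5,34)
edge 0: (6,9)→(15,13.5)  cross = 6·13.5 − 15·9 = -54.0000; (r_i+r_j)·cross = 21·-54.0000 = -1134.0000
edge 1: (15,13.5)→(20,27)  cross = 15·27 − 20·13.5 = 135.0000; (r_i+r_j)·cross = 35·135.0000 = 4725.0000
edge 2: (20,27)→(20,39.5)  cross = 20·39.5 − 20·27 = 250.0000; (r_i+r_j)·cross = 40·250.0000 = 10000.0000
edge 3: (20,39.5)→(13.5,34)  cross = 20·34 − 13.5·39.5 = 146.7500; (r_i+r_j)·cross = 33.5·146.7500 = 4916.1250
edge 4: (13.5,34)→(6,9)  cross = 13.5·9 − 6·34 = -82.5000; (r_i+r_j)·cross = 19.5·-82.5000 = -1608.7500
Σcross = 395.2500 → A = |Σcross|/2 = 197.6250 mm²
Σ(r_i+r_j)·cross = 16898.3750 → first moment M = |Σ|/6 = 2816.3958
R_c = M/A = 2816.3958/197.6250 = 14.2512 mm
θ = 281° = 4.904375 rad
V = θ·R_c·A = 4.904375·14.2512·197.6250 = 13812.662 mm³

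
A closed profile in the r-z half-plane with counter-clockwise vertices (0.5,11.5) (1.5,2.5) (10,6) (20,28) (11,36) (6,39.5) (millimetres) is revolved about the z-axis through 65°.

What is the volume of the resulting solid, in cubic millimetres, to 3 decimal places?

Profile (r,z), 6 vertices: (0.5,11.5) (1.5,2.5) (10,6) (20,28) (11,36) (6,39.5)
edge 0: (0.5,11.5)→(1.5,2.5)  cross = 0.5·2.5 − 1.5·11.5 = -16.0000; (r_i+r_j)·cross = 2·-16.0000 = -32.0000
edge 1: (1.5,2.5)→(10,6)  cross = 1.5·6 − 10·2.5 = -16.0000; (r_i+r_j)·cross = 11.5·-16.0000 = -184.0000
edge 2: (10,6)→(20,28)  cross = 10·28 − 20·6 = 160.0000; (r_i+r_j)·cross = 30·160.0000 = 4800.0000
edge 3: (20,28)→(11,36)  cross = 20·36 − 11·28 = 412.0000; (r_i+r_j)·cross = 31·412.0000 = 12772.0000
edge 4: (11,36)→(6,39.5)  cross = 11·39.5 − 6·36 = 218.5000; (r_i+r_j)·cross = 17·218.5000 = 3714.5000
edge 5: (6,39.5)→(0.5,11.5)  cross = 6·11.5 − 0.5·39.5 = 49.2500; (r_i+r_j)·cross = 6.5·49.2500 = 320.1250
Σcross = 807.7500 → A = |Σcross|/2 = 403.8750 mm²
Σ(r_i+r_j)·cross = 21390.6250 → first moment M = |Σ|/6 = 3565.1042
R_c = M/A = 3565.1042/403.8750 = 8.8272 mm
θ = 65° = 1.134464 rad
V = θ·R_c·A = 1.134464·8.8272·403.8750 = 4044.482 mm³

Volume = 4044.482 mm³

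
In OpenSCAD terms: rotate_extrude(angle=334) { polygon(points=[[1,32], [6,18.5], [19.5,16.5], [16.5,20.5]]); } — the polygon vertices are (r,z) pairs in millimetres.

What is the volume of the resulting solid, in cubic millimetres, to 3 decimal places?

Profile (r,z), 4 vertices: (1,32) (6,18.5) (19.5,16.5) (16.5,20.5)
edge 0: (1,32)→(6,18.5)  cross = 1·18.5 − 6·32 = -173.5000; (r_i+r_j)·cross = 7·-173.5000 = -1214.5000
edge 1: (6,18.5)→(19.5,16.5)  cross = 6·16.5 − 19.5·18.5 = -261.7500; (r_i+r_j)·cross = 25.5·-261.7500 = -6674.6250
edge 2: (19.5,16.5)→(16.5,20.5)  cross = 19.5·20.5 − 16.5·16.5 = 127.5000; (r_i+r_j)·cross = 36·127.5000 = 4590.0000
edge 3: (16.5,20.5)→(1,32)  cross = 16.5·32 − 1·20.5 = 507.5000; (r_i+r_j)·cross = 17.5·507.5000 = 8881.2500
Σcross = 199.7500 → A = |Σcross|/2 = 99.8750 mm²
Σ(r_i+r_j)·cross = 5582.1250 → first moment M = |Σ|/6 = 930.3542
R_c = M/A = 930.3542/99.8750 = 9.3152 mm
θ = 334° = 5.829400 rad
V = θ·R_c·A = 5.829400·9.3152·99.8750 = 5423.406 mm³

Volume = 5423.406 mm³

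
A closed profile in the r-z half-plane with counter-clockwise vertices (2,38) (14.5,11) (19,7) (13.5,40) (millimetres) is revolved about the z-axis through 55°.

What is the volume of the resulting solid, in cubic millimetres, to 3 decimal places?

Profile (r,z), 4 vertices: (2,38) (14.5,11) (19,7) (13.5,40)
edge 0: (2,38)→(14.5,11)  cross = 2·11 − 14.5·38 = -529.0000; (r_i+r_j)·cross = 16.5·-529.0000 = -8728.5000
edge 1: (14.5,11)→(19,7)  cross = 14.5·7 − 19·11 = -107.5000; (r_i+r_j)·cross = 33.5·-107.5000 = -3601.2500
edge 2: (19,7)→(13.5,40)  cross = 19·40 − 13.5·7 = 665.5000; (r_i+r_j)·cross = 32.5·665.5000 = 21628.7500
edge 3: (13.5,40)→(2,38)  cross = 13.5·38 − 2·40 = 433.0000; (r_i+r_j)·cross = 15.5·433.0000 = 6711.5000
Σcross = 462.0000 → A = |Σcross|/2 = 231.0000 mm²
Σ(r_i+r_j)·cross = 16010.5000 → first moment M = |Σ|/6 = 2668.4167
R_c = M/A = 2668.4167/231.0000 = 11.5516 mm
θ = 55° = 0.959931 rad
V = θ·R_c·A = 0.959931·11.5516·231.0000 = 2561.496 mm³

Volume = 2561.496 mm³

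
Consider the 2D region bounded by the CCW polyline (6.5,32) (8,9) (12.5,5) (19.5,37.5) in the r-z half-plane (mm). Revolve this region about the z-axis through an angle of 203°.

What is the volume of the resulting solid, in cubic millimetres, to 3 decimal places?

Profile (r,z), 4 vertices: (6.5,32) (8,9) (12.5,5) (19.5,37.5)
edge 0: (6.5,32)→(8,9)  cross = 6.5·9 − 8·32 = -197.5000; (r_i+r_j)·cross = 14.5·-197.5000 = -2863.7500
edge 1: (8,9)→(12.5,5)  cross = 8·5 − 12.5·9 = -72.5000; (r_i+r_j)·cross = 20.5·-72.5000 = -1486.2500
edge 2: (12.5,5)→(19.5,37.5)  cross = 12.5·37.5 − 19.5·5 = 371.2500; (r_i+r_j)·cross = 32·371.2500 = 11880.0000
edge 3: (19.5,37.5)→(6.5,32)  cross = 19.5·32 − 6.5·37.5 = 380.2500; (r_i+r_j)·cross = 26·380.2500 = 9886.5000
Σcross = 481.5000 → A = |Σcross|/2 = 240.7500 mm²
Σ(r_i+r_j)·cross = 17416.5000 → first moment M = |Σ|/6 = 2902.7500
R_c = M/A = 2902.7500/240.7500 = 12.0571 mm
θ = 203° = 3.543018 rad
V = θ·R_c·A = 3.543018·12.0571·240.7500 = 10284.497 mm³

Volume = 10284.497 mm³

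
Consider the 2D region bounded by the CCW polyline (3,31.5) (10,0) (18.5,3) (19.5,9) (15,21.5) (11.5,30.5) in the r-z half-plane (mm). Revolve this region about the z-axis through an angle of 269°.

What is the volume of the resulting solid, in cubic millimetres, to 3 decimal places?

Volume = 15781.342 mm³

Profile (r,z), 6 vertices: (3,31.5) (10,0) (18.5,3) (19.5,9) (15,21.5) (11.5,30.5)
edge 0: (3,31.5)→(10,0)  cross = 3·0 − 10·31.5 = -315.0000; (r_i+r_j)·cross = 13·-315.0000 = -4095.0000
edge 1: (10,0)→(18.5,3)  cross = 10·3 − 18.5·0 = 30.0000; (r_i+r_j)·cross = 28.5·30.0000 = 855.0000
edge 2: (18.5,3)→(19.5,9)  cross = 18.5·9 − 19.5·3 = 108.0000; (r_i+r_j)·cross = 38·108.0000 = 4104.0000
edge 3: (19.5,9)→(15,21.5)  cross = 19.5·21.5 − 15·9 = 284.2500; (r_i+r_j)·cross = 34.5·284.2500 = 9806.6250
edge 4: (15,21.5)→(11.5,30.5)  cross = 15·30.5 − 11.5·21.5 = 210.2500; (r_i+r_j)·cross = 26.5·210.2500 = 5571.6250
edge 5: (11.5,30.5)→(3,31.5)  cross = 11.5·31.5 − 3·30.5 = 270.7500; (r_i+r_j)·cross = 14.5·270.7500 = 3925.8750
Σcross = 588.2500 → A = |Σcross|/2 = 294.1250 mm²
Σ(r_i+r_j)·cross = 20168.1250 → first moment M = |Σ|/6 = 3361.3542
R_c = M/A = 3361.3542/294.1250 = 11.4283 mm
θ = 269° = 4.694936 rad
V = θ·R_c·A = 4.694936·11.4283·294.1250 = 15781.342 mm³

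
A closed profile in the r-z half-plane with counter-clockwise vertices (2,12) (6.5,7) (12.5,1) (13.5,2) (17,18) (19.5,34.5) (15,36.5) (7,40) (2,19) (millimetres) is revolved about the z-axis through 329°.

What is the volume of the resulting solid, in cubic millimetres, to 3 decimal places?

Profile (r,z), 9 vertices: (2,12) (6.5,7) (12.5,1) (13.5,2) (17,18) (19.5,34.5) (15,36.5) (7,40) (2,19)
edge 0: (2,12)→(6.5,7)  cross = 2·7 − 6.5·12 = -64.0000; (r_i+r_j)·cross = 8.5·-64.0000 = -544.0000
edge 1: (6.5,7)→(12.5,1)  cross = 6.5·1 − 12.5·7 = -81.0000; (r_i+r_j)·cross = 19·-81.0000 = -1539.0000
edge 2: (12.5,1)→(13.5,2)  cross = 12.5·2 − 13.5·1 = 11.5000; (r_i+r_j)·cross = 26·11.5000 = 299.0000
edge 3: (13.5,2)→(17,18)  cross = 13.5·18 − 17·2 = 209.0000; (r_i+r_j)·cross = 30.5·209.0000 = 6374.5000
edge 4: (17,18)→(19.5,34.5)  cross = 17·34.5 − 19.5·18 = 235.5000; (r_i+r_j)·cross = 36.5·235.5000 = 8595.7500
edge 5: (19.5,34.5)→(15,36.5)  cross = 19.5·36.5 − 15·34.5 = 194.2500; (r_i+r_j)·cross = 34.5·194.2500 = 6701.6250
edge 6: (15,36.5)→(7,40)  cross = 15·40 − 7·36.5 = 344.5000; (r_i+r_j)·cross = 22·344.5000 = 7579.0000
edge 7: (7,40)→(2,19)  cross = 7·19 − 2·40 = 53.0000; (r_i+r_j)·cross = 9·53.0000 = 477.0000
edge 8: (2,19)→(2,12)  cross = 2·12 − 2·19 = -14.0000; (r_i+r_j)·cross = 4·-14.0000 = -56.0000
Σcross = 888.7500 → A = |Σcross|/2 = 444.3750 mm²
Σ(r_i+r_j)·cross = 27887.8750 → first moment M = |Σ|/6 = 4647.9792
R_c = M/A = 4647.9792/444.3750 = 10.4596 mm
θ = 329° = 5.742133 rad
V = θ·R_c·A = 5.742133·10.4596·444.3750 = 26689.316 mm³

Volume = 26689.316 mm³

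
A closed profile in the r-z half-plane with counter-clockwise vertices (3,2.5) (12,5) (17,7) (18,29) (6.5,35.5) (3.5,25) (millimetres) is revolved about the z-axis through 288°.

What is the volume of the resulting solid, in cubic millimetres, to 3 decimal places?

Volume = 19754.439 mm³

Profile (r,z), 6 vertices: (3,2.5) (12,5) (17,7) (18,29) (6.5,35.5) (3.5,25)
edge 0: (3,2.5)→(12,5)  cross = 3·5 − 12·2.5 = -15.0000; (r_i+r_j)·cross = 15·-15.0000 = -225.0000
edge 1: (12,5)→(17,7)  cross = 12·7 − 17·5 = -1.0000; (r_i+r_j)·cross = 29·-1.0000 = -29.0000
edge 2: (17,7)→(18,29)  cross = 17·29 − 18·7 = 367.0000; (r_i+r_j)·cross = 35·367.0000 = 12845.0000
edge 3: (18,29)→(6.5,35.5)  cross = 18·35.5 − 6.5·29 = 450.5000; (r_i+r_j)·cross = 24.5·450.5000 = 11037.2500
edge 4: (6.5,35.5)→(3.5,25)  cross = 6.5·25 − 3.5·35.5 = 38.2500; (r_i+r_j)·cross = 10·38.2500 = 382.5000
edge 5: (3.5,25)→(3,2.5)  cross = 3.5·2.5 − 3·25 = -66.2500; (r_i+r_j)·cross = 6.5·-66.2500 = -430.6250
Σcross = 773.5000 → A = |Σcross|/2 = 386.7500 mm²
Σ(r_i+r_j)·cross = 23580.1250 → first moment M = |Σ|/6 = 3930.0208
R_c = M/A = 3930.0208/386.7500 = 10.1617 mm
θ = 288° = 5.026548 rad
V = θ·R_c·A = 5.026548·10.1617·386.7500 = 19754.439 mm³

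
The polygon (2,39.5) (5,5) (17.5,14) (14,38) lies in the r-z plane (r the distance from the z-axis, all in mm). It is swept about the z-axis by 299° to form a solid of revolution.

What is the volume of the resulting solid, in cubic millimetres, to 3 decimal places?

Volume = 18003.292 mm³

Profile (r,z), 4 vertices: (2,39.5) (5,5) (17.5,14) (14,38)
edge 0: (2,39.5)→(5,5)  cross = 2·5 − 5·39.5 = -187.5000; (r_i+r_j)·cross = 7·-187.5000 = -1312.5000
edge 1: (5,5)→(17.5,14)  cross = 5·14 − 17.5·5 = -17.5000; (r_i+r_j)·cross = 22.5·-17.5000 = -393.7500
edge 2: (17.5,14)→(14,38)  cross = 17.5·38 − 14·14 = 469.0000; (r_i+r_j)·cross = 31.5·469.0000 = 14773.5000
edge 3: (14,38)→(2,39.5)  cross = 14·39.5 − 2·38 = 477.0000; (r_i+r_j)·cross = 16·477.0000 = 7632.0000
Σcross = 741.0000 → A = |Σcross|/2 = 370.5000 mm²
Σ(r_i+r_j)·cross = 20699.2500 → first moment M = |Σ|/6 = 3449.8750
R_c = M/A = 3449.8750/370.5000 = 9.3114 mm
θ = 299° = 5.218534 rad
V = θ·R_c·A = 5.218534·9.3114·370.5000 = 18003.292 mm³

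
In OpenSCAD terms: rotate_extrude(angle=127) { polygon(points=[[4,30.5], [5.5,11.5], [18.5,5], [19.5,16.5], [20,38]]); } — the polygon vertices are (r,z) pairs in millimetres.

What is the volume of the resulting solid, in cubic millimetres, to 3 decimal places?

Profile (r,z), 5 vertices: (4,30.5) (5.5,11.5) (18.5,5) (19.5,16.5) (20,38)
edge 0: (4,30.5)→(5.5,11.5)  cross = 4·11.5 − 5.5·30.5 = -121.7500; (r_i+r_j)·cross = 9.5·-121.7500 = -1156.6250
edge 1: (5.5,11.5)→(18.5,5)  cross = 5.5·5 − 18.5·11.5 = -185.2500; (r_i+r_j)·cross = 24·-185.2500 = -4446.0000
edge 2: (18.5,5)→(19.5,16.5)  cross = 18.5·16.5 − 19.5·5 = 207.7500; (r_i+r_j)·cross = 38·207.7500 = 7894.5000
edge 3: (19.5,16.5)→(20,38)  cross = 19.5·38 − 20·16.5 = 411.0000; (r_i+r_j)·cross = 39.5·411.0000 = 16234.5000
edge 4: (20,38)→(4,30.5)  cross = 20·30.5 − 4·38 = 458.0000; (r_i+r_j)·cross = 24·458.0000 = 10992.0000
Σcross = 769.7500 → A = |Σcross|/2 = 384.8750 mm²
Σ(r_i+r_j)·cross = 29518.3750 → first moment M = |Σ|/6 = 4919.7292
R_c = M/A = 4919.7292/384.8750 = 12.7827 mm
θ = 127° = 2.216568 rad
V = θ·R_c·A = 2.216568·12.7827·384.8750 = 10904.915 mm³

Volume = 10904.915 mm³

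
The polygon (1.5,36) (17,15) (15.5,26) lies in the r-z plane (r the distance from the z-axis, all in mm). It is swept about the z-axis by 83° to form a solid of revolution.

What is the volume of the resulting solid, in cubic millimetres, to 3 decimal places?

Volume = 1141.032 mm³

Profile (r,z), 3 vertices: (1.5,36) (17,15) (15.5,26)
edge 0: (1.5,36)→(17,15)  cross = 1.5·15 − 17·36 = -589.5000; (r_i+r_j)·cross = 18.5·-589.5000 = -10905.7500
edge 1: (17,15)→(15.5,26)  cross = 17·26 − 15.5·15 = 209.5000; (r_i+r_j)·cross = 32.5·209.5000 = 6808.7500
edge 2: (15.5,26)→(1.5,36)  cross = 15.5·36 − 1.5·26 = 519.0000; (r_i+r_j)·cross = 17·519.0000 = 8823.0000
Σcross = 139.0000 → A = |Σcross|/2 = 69.5000 mm²
Σ(r_i+r_j)·cross = 4726.0000 → first moment M = |Σ|/6 = 787.6667
R_c = M/A = 787.6667/69.5000 = 11.3333 mm
θ = 83° = 1.448623 rad
V = θ·R_c·A = 1.448623·11.3333·69.5000 = 1141.032 mm³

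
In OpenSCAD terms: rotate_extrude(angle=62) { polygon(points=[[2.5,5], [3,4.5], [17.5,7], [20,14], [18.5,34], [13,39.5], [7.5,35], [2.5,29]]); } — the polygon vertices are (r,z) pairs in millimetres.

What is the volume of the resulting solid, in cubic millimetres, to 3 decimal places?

Volume = 5823.794 mm³

Profile (r,z), 8 vertices: (2.5,5) (3,4.5) (17.5,7) (20,14) (18.5,34) (13,39.5) (7.5,35) (2.5,29)
edge 0: (2.5,5)→(3,4.5)  cross = 2.5·4.5 − 3·5 = -3.7500; (r_i+r_j)·cross = 5.5·-3.7500 = -20.6250
edge 1: (3,4.5)→(17.5,7)  cross = 3·7 − 17.5·4.5 = -57.7500; (r_i+r_j)·cross = 20.5·-57.7500 = -1183.8750
edge 2: (17.5,7)→(20,14)  cross = 17.5·14 − 20·7 = 105.0000; (r_i+r_j)·cross = 37.5·105.0000 = 3937.5000
edge 3: (20,14)→(18.5,34)  cross = 20·34 − 18.5·14 = 421.0000; (r_i+r_j)·cross = 38.5·421.0000 = 16208.5000
edge 4: (18.5,34)→(13,39.5)  cross = 18.5·39.5 − 13·34 = 288.7500; (r_i+r_j)·cross = 31.5·288.7500 = 9095.6250
edge 5: (13,39.5)→(7.5,35)  cross = 13·35 − 7.5·39.5 = 158.7500; (r_i+r_j)·cross = 20.5·158.7500 = 3254.3750
edge 6: (7.5,35)→(2.5,29)  cross = 7.5·29 − 2.5·35 = 130.0000; (r_i+r_j)·cross = 10·130.0000 = 1300.0000
edge 7: (2.5,29)→(2.5,5)  cross = 2.5·5 − 2.5·29 = -60.0000; (r_i+r_j)·cross = 5·-60.0000 = -300.0000
Σcross = 982.0000 → A = |Σcross|/2 = 491.0000 mm²
Σ(r_i+r_j)·cross = 32291.5000 → first moment M = |Σ|/6 = 5381.9167
R_c = M/A = 5381.9167/491.0000 = 10.9611 mm
θ = 62° = 1.082104 rad
V = θ·R_c·A = 1.082104·10.9611·491.0000 = 5823.794 mm³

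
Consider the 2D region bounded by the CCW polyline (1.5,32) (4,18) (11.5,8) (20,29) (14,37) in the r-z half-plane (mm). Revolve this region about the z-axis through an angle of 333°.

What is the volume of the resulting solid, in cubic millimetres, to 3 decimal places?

Profile (r,z), 5 vertices: (1.5,32) (4,18) (11.5,8) (20,29) (14,37)
edge 0: (1.5,32)→(4,18)  cross = 1.5·18 − 4·32 = -101.0000; (r_i+r_j)·cross = 5.5·-101.0000 = -555.5000
edge 1: (4,18)→(11.5,8)  cross = 4·8 − 11.5·18 = -175.0000; (r_i+r_j)·cross = 15.5·-175.0000 = -2712.5000
edge 2: (11.5,8)→(20,29)  cross = 11.5·29 − 20·8 = 173.5000; (r_i+r_j)·cross = 31.5·173.5000 = 5465.2500
edge 3: (20,29)→(14,37)  cross = 20·37 − 14·29 = 334.0000; (r_i+r_j)·cross = 34·334.0000 = 11356.0000
edge 4: (14,37)→(1.5,32)  cross = 14·32 − 1.5·37 = 392.5000; (r_i+r_j)·cross = 15.5·392.5000 = 6083.7500
Σcross = 624.0000 → A = |Σcross|/2 = 312.0000 mm²
Σ(r_i+r_j)·cross = 19637.0000 → first moment M = |Σ|/6 = 3272.8333
R_c = M/A = 3272.8333/312.0000 = 10.4899 mm
θ = 333° = 5.811946 rad
V = θ·R_c·A = 5.811946·10.4899·312.0000 = 19021.532 mm³

Volume = 19021.532 mm³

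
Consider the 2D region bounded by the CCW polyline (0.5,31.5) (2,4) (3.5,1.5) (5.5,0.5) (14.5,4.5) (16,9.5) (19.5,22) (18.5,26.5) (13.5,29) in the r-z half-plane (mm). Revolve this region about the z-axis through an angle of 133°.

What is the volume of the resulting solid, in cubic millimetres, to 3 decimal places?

Profile (r,z), 9 vertices: (0.5,31.5) (2,4) (3.5,1.5) (5.5,0.5) (14.5,4.5) (16,9.5) (19.5,22) (18.5,26.5) (13.5,29)
edge 0: (0.5,31.5)→(2,4)  cross = 0.5·4 − 2·31.5 = -61.0000; (r_i+r_j)·cross = 2.5·-61.0000 = -152.5000
edge 1: (2,4)→(3.5,1.5)  cross = 2·1.5 − 3.5·4 = -11.0000; (r_i+r_j)·cross = 5.5·-11.0000 = -60.5000
edge 2: (3.5,1.5)→(5.5,0.5)  cross = 3.5·0.5 − 5.5·1.5 = -6.5000; (r_i+r_j)·cross = 9·-6.5000 = -58.5000
edge 3: (5.5,0.5)→(14.5,4.5)  cross = 5.5·4.5 − 14.5·0.5 = 17.5000; (r_i+r_j)·cross = 20·17.5000 = 350.0000
edge 4: (14.5,4.5)→(16,9.5)  cross = 14.5·9.5 − 16·4.5 = 65.7500; (r_i+r_j)·cross = 30.5·65.7500 = 2005.3750
edge 5: (16,9.5)→(19.5,22)  cross = 16·22 − 19.5·9.5 = 166.7500; (r_i+r_j)·cross = 35.5·166.7500 = 5919.6250
edge 6: (19.5,22)→(18.5,26.5)  cross = 19.5·26.5 − 18.5·22 = 109.7500; (r_i+r_j)·cross = 38·109.7500 = 4170.5000
edge 7: (18.5,26.5)→(13.5,29)  cross = 18.5·29 − 13.5·26.5 = 178.7500; (r_i+r_j)·cross = 32·178.7500 = 5720.0000
edge 8: (13.5,29)→(0.5,31.5)  cross = 13.5·31.5 − 0.5·29 = 410.7500; (r_i+r_j)·cross = 14·410.7500 = 5750.5000
Σcross = 870.7500 → A = |Σcross|/2 = 435.3750 mm²
Σ(r_i+r_j)·cross = 23644.5000 → first moment M = |Σ|/6 = 3940.7500
R_c = M/A = 3940.7500/435.3750 = 9.0514 mm
θ = 133° = 2.321288 rad
V = θ·R_c·A = 2.321288·9.0514·435.3750 = 9147.615 mm³

Volume = 9147.615 mm³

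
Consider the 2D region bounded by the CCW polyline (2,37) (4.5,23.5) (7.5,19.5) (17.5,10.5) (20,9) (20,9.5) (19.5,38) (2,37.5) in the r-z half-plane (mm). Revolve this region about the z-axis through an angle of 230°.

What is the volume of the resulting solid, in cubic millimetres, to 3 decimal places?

Profile (r,z), 8 vertices: (2,37) (4.5,23.5) (7.5,19.5) (17.5,10.5) (20,9) (20,9.5) (19.5,38) (2,37.5)
edge 0: (2,37)→(4.5,23.5)  cross = 2·23.5 − 4.5·37 = -119.5000; (r_i+r_j)·cross = 6.5·-119.5000 = -776.7500
edge 1: (4.5,23.5)→(7.5,19.5)  cross = 4.5·19.5 − 7.5·23.5 = -88.5000; (r_i+r_j)·cross = 12·-88.5000 = -1062.0000
edge 2: (7.5,19.5)→(17.5,10.5)  cross = 7.5·10.5 − 17.5·19.5 = -262.5000; (r_i+r_j)·cross = 25·-262.5000 = -6562.5000
edge 3: (17.5,10.5)→(20,9)  cross = 17.5·9 − 20·10.5 = -52.5000; (r_i+r_j)·cross = 37.5·-52.5000 = -1968.7500
edge 4: (20,9)→(20,9.5)  cross = 20·9.5 − 20·9 = 10.0000; (r_i+r_j)·cross = 40·10.0000 = 400.0000
edge 5: (20,9.5)→(19.5,38)  cross = 20·38 − 19.5·9.5 = 574.7500; (r_i+r_j)·cross = 39.5·574.7500 = 22702.6250
edge 6: (19.5,38)→(2,37.5)  cross = 19.5·37.5 − 2·38 = 655.2500; (r_i+r_j)·cross = 21.5·655.2500 = 14087.8750
edge 7: (2,37.5)→(2,37)  cross = 2·37 − 2·37.5 = -1.0000; (r_i+r_j)·cross = 4·-1.0000 = -4.0000
Σcross = 716.0000 → A = |Σcross|/2 = 358.0000 mm²
Σ(r_i+r_j)·cross = 26816.5000 → first moment M = |Σ|/6 = 4469.4167
R_c = M/A = 4469.4167/358.0000 = 12.4844 mm
θ = 230° = 4.014257 rad
V = θ·R_c·A = 4.014257·12.4844·358.0000 = 17941.388 mm³

Volume = 17941.388 mm³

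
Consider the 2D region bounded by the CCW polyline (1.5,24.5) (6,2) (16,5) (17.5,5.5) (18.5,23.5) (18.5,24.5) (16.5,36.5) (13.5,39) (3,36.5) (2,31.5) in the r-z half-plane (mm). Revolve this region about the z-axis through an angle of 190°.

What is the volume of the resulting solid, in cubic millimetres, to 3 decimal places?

Profile (r,z), 10 vertices: (1.5,24.5) (6,2) (16,5) (17.5,5.5) (18.5,23.5) (18.5,24.5) (16.5,36.5) (13.5,39) (3,36.5) (2,31.5)
edge 0: (1.5,24.5)→(6,2)  cross = 1.5·2 − 6·24.5 = -144.0000; (r_i+r_j)·cross = 7.5·-144.0000 = -1080.0000
edge 1: (6,2)→(16,5)  cross = 6·5 − 16·2 = -2.0000; (r_i+r_j)·cross = 22·-2.0000 = -44.0000
edge 2: (16,5)→(17.5,5.5)  cross = 16·5.5 − 17.5·5 = 0.5000; (r_i+r_j)·cross = 33.5·0.5000 = 16.7500
edge 3: (17.5,5.5)→(18.5,23.5)  cross = 17.5·23.5 − 18.5·5.5 = 309.5000; (r_i+r_j)·cross = 36·309.5000 = 11142.0000
edge 4: (18.5,23.5)→(18.5,24.5)  cross = 18.5·24.5 − 18.5·23.5 = 18.5000; (r_i+r_j)·cross = 37·18.5000 = 684.5000
edge 5: (18.5,24.5)→(16.5,36.5)  cross = 18.5·36.5 − 16.5·24.5 = 271.0000; (r_i+r_j)·cross = 35·271.0000 = 9485.0000
edge 6: (16.5,36.5)→(13.5,39)  cross = 16.5·39 − 13.5·36.5 = 150.7500; (r_i+r_j)·cross = 30·150.7500 = 4522.5000
edge 7: (13.5,39)→(3,36.5)  cross = 13.5·36.5 − 3·39 = 375.7500; (r_i+r_j)·cross = 16.5·375.7500 = 6199.8750
edge 8: (3,36.5)→(2,31.5)  cross = 3·31.5 − 2·36.5 = 21.5000; (r_i+r_j)·cross = 5·21.5000 = 107.5000
edge 9: (2,31.5)→(1.5,24.5)  cross = 2·24.5 − 1.5·31.5 = 1.7500; (r_i+r_j)·cross = 3.5·1.7500 = 6.1250
Σcross = 1003.2500 → A = |Σcross|/2 = 501.6250 mm²
Σ(r_i+r_j)·cross = 31040.2500 → first moment M = |Σ|/6 = 5173.3750
R_c = M/A = 5173.3750/501.6250 = 10.3132 mm
θ = 190° = 3.316126 rad
V = θ·R_c·A = 3.316126·10.3132·501.6250 = 17155.561 mm³

Volume = 17155.561 mm³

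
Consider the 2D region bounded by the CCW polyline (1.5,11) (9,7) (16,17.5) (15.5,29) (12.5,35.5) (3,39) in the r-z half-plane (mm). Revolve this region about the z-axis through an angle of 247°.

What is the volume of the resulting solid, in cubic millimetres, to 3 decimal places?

Profile (r,z), 6 vertices: (1.5,11) (9,7) (16,17.5) (15.5,29) (12.5,35.5) (3,39)
edge 0: (1.5,11)→(9,7)  cross = 1.5·7 − 9·11 = -88.5000; (r_i+r_j)·cross = 10.5·-88.5000 = -929.2500
edge 1: (9,7)→(16,17.5)  cross = 9·17.5 − 16·7 = 45.5000; (r_i+r_j)·cross = 25·45.5000 = 1137.5000
edge 2: (16,17.5)→(15.5,29)  cross = 16·29 − 15.5·17.5 = 192.7500; (r_i+r_j)·cross = 31.5·192.7500 = 6071.6250
edge 3: (15.5,29)→(12.5,35.5)  cross = 15.5·35.5 − 12.5·29 = 187.7500; (r_i+r_j)·cross = 28·187.7500 = 5257.0000
edge 4: (12.5,35.5)→(3,39)  cross = 12.5·39 − 3·35.5 = 381.0000; (r_i+r_j)·cross = 15.5·381.0000 = 5905.5000
edge 5: (3,39)→(1.5,11)  cross = 3·11 − 1.5·39 = -25.5000; (r_i+r_j)·cross = 4.5·-25.5000 = -114.7500
Σcross = 693.0000 → A = |Σcross|/2 = 346.5000 mm²
Σ(r_i+r_j)·cross = 17327.6250 → first moment M = |Σ|/6 = 2887.9375
R_c = M/A = 2887.9375/346.5000 = 8.3346 mm
θ = 247° = 4.310963 rad
V = θ·R_c·A = 4.310963·8.3346·346.5000 = 12449.792 mm³

Volume = 12449.792 mm³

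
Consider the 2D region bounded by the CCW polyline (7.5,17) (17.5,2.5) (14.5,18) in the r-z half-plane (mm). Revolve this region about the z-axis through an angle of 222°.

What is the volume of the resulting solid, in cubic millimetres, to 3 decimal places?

Volume = 2844.141 mm³

Profile (r,z), 3 vertices: (7.5,17) (17.5,2.5) (14.5,18)
edge 0: (7.5,17)→(17.5,2.5)  cross = 7.5·2.5 − 17.5·17 = -278.7500; (r_i+r_j)·cross = 25·-278.7500 = -6968.7500
edge 1: (17.5,2.5)→(14.5,18)  cross = 17.5·18 − 14.5·2.5 = 278.7500; (r_i+r_j)·cross = 32·278.7500 = 8920.0000
edge 2: (14.5,18)→(7.5,17)  cross = 14.5·17 − 7.5·18 = 111.5000; (r_i+r_j)·cross = 22·111.5000 = 2453.0000
Σcross = 111.5000 → A = |Σcross|/2 = 55.7500 mm²
Σ(r_i+r_j)·cross = 4404.2500 → first moment M = |Σ|/6 = 734.0417
R_c = M/A = 734.0417/55.7500 = 13.1667 mm
θ = 222° = 3.874631 rad
V = θ·R_c·A = 3.874631·13.1667·55.7500 = 2844.141 mm³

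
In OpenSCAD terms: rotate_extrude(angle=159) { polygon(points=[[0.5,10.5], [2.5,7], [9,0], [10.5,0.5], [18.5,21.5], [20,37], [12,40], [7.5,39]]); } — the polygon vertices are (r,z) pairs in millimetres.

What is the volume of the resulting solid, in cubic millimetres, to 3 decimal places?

Volume = 14112.983 mm³

Profile (r,z), 8 vertices: (0.5,10.5) (2.5,7) (9,0) (10.5,0.5) (18.5,21.5) (20,37) (12,40) (7.5,39)
edge 0: (0.5,10.5)→(2.5,7)  cross = 0.5·7 − 2.5·10.5 = -22.7500; (r_i+r_j)·cross = 3·-22.7500 = -68.2500
edge 1: (2.5,7)→(9,0)  cross = 2.5·0 − 9·7 = -63.0000; (r_i+r_j)·cross = 11.5·-63.0000 = -724.5000
edge 2: (9,0)→(10.5,0.5)  cross = 9·0.5 − 10.5·0 = 4.5000; (r_i+r_j)·cross = 19.5·4.5000 = 87.7500
edge 3: (10.5,0.5)→(18.5,21.5)  cross = 10.5·21.5 − 18.5·0.5 = 216.5000; (r_i+r_j)·cross = 29·216.5000 = 6278.5000
edge 4: (18.5,21.5)→(20,37)  cross = 18.5·37 − 20·21.5 = 254.5000; (r_i+r_j)·cross = 38.5·254.5000 = 9798.2500
edge 5: (20,37)→(12,40)  cross = 20·40 − 12·37 = 356.0000; (r_i+r_j)·cross = 32·356.0000 = 11392.0000
edge 6: (12,40)→(7.5,39)  cross = 12·39 − 7.5·40 = 168.0000; (r_i+r_j)·cross = 19.5·168.0000 = 3276.0000
edge 7: (7.5,39)→(0.5,10.5)  cross = 7.5·10.5 − 0.5·39 = 59.2500; (r_i+r_j)·cross = 8·59.2500 = 474.0000
Σcross = 973.0000 → A = |Σcross|/2 = 486.5000 mm²
Σ(r_i+r_j)·cross = 30513.7500 → first moment M = |Σ|/6 = 5085.6250
R_c = M/A = 5085.6250/486.5000 = 10.4535 mm
θ = 159° = 2.775074 rad
V = θ·R_c·A = 2.775074·10.4535·486.5000 = 14112.983 mm³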